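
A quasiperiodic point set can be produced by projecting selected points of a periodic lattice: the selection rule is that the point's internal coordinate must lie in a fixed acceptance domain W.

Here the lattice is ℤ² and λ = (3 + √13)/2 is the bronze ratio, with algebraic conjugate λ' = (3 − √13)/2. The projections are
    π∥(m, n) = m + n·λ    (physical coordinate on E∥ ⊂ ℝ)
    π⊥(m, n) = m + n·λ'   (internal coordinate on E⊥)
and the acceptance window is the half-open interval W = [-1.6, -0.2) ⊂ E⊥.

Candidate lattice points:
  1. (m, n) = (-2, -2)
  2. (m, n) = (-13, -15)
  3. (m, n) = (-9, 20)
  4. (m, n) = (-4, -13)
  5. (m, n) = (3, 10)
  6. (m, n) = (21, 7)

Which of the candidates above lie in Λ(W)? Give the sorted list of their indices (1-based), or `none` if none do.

1

λ' = (3−√13)/2 ≈ -0.302776.
candidate 1: (m,n)=(-2,-2) → π∥ = -2-2·λ ≈ -8.605551, π⊥ = -2-2·λ' ≈ -1.394449 ∈ [-1.6, -0.2) ⇒ IN Λ
candidate 2: (m,n)=(-13,-15) → π∥ = -13-15·λ ≈ -62.541635, π⊥ = -13-15·λ' ≈ -8.458365 ∉ [-1.6, -0.2) ⇒ out
candidate 3: (m,n)=(-9,20) → π∥ = -9+20·λ ≈ 57.055513, π⊥ = -9+20·λ' ≈ -15.055513 ∉ [-1.6, -0.2) ⇒ out
candidate 4: (m,n)=(-4,-13) → π∥ = -4-13·λ ≈ -46.936083, π⊥ = -4-13·λ' ≈ -0.063917 ∉ [-1.6, -0.2) ⇒ out
candidate 5: (m,n)=(3,10) → π∥ = 3+10·λ ≈ 36.027756, π⊥ = 3+10·λ' ≈ -0.027756 ∉ [-1.6, -0.2) ⇒ out
candidate 6: (m,n)=(21,7) → π∥ = 21+7·λ ≈ 44.119429, π⊥ = 21+7·λ' ≈ 18.880571 ∉ [-1.6, -0.2) ⇒ out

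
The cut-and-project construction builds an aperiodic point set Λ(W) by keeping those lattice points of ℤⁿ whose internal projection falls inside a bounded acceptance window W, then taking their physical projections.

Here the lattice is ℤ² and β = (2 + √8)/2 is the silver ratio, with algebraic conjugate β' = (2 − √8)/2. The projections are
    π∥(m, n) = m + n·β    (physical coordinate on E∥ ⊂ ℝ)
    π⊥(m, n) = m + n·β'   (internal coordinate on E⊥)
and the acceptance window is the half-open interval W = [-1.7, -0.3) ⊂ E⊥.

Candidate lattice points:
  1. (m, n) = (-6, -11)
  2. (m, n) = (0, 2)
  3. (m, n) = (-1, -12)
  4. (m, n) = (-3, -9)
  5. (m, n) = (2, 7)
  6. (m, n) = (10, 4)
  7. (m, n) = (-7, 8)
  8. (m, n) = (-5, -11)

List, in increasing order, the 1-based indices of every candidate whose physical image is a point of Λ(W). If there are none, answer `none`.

Numerically β ≈ 2.414214 and β' = −1/β ≈ -0.414214.
candidate 1: (m,n)=(-6,-11) → π∥ = -6-11·β ≈ -32.556349, π⊥ = -6-11·β' ≈ -1.443651 ∈ [-1.7, -0.3) ⇒ IN Λ
candidate 2: (m,n)=(0,2) → π∥ = 0+2·β ≈ 4.828427, π⊥ = 0+2·β' ≈ -0.828427 ∈ [-1.7, -0.3) ⇒ IN Λ
candidate 3: (m,n)=(-1,-12) → π∥ = -1-12·β ≈ -29.970563, π⊥ = -1-12·β' ≈ 3.970563 ∉ [-1.7, -0.3) ⇒ out
candidate 4: (m,n)=(-3,-9) → π∥ = -3-9·β ≈ -24.727922, π⊥ = -3-9·β' ≈ 0.727922 ∉ [-1.7, -0.3) ⇒ out
candidate 5: (m,n)=(2,7) → π∥ = 2+7·β ≈ 18.899495, π⊥ = 2+7·β' ≈ -0.899495 ∈ [-1.7, -0.3) ⇒ IN Λ
candidate 6: (m,n)=(10,4) → π∥ = 10+4·β ≈ 19.656854, π⊥ = 10+4·β' ≈ 8.343146 ∉ [-1.7, -0.3) ⇒ out
candidate 7: (m,n)=(-7,8) → π∥ = -7+8·β ≈ 12.313708, π⊥ = -7+8·β' ≈ -10.313708 ∉ [-1.7, -0.3) ⇒ out
candidate 8: (m,n)=(-5,-11) → π∥ = -5-11·β ≈ -31.556349, π⊥ = -5-11·β' ≈ -0.443651 ∈ [-1.7, -0.3) ⇒ IN Λ

1, 2, 5, 8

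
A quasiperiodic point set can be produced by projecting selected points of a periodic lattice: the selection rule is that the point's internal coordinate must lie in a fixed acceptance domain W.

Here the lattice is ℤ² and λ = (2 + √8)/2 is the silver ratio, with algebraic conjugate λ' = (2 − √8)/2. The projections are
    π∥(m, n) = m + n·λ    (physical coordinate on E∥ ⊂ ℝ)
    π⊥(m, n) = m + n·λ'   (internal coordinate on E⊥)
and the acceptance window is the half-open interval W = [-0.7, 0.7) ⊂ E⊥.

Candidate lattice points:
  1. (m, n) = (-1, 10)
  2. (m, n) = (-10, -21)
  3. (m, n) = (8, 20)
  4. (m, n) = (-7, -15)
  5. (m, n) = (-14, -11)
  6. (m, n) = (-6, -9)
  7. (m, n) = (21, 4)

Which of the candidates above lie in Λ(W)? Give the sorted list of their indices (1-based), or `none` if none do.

Compute λ' = (2−√8)/2 = -0.4142, so π⊥(m,n) = m -0.4142·n.
candidate 1: (m,n)=(-1,10) → π∥ = -1+10·λ ≈ 23.1421, π⊥ = -1+10·λ' ≈ -5.1421 ∉ [-0.7, 0.7) ⇒ out
candidate 2: (m,n)=(-10,-21) → π∥ = -10-21·λ ≈ -60.6985, π⊥ = -10-21·λ' ≈ -1.3015 ∉ [-0.7, 0.7) ⇒ out
candidate 3: (m,n)=(8,20) → π∥ = 8+20·λ ≈ 56.2843, π⊥ = 8+20·λ' ≈ -0.2843 ∈ [-0.7, 0.7) ⇒ IN Λ
candidate 4: (m,n)=(-7,-15) → π∥ = -7-15·λ ≈ -43.2132, π⊥ = -7-15·λ' ≈ -0.7868 ∉ [-0.7, 0.7) ⇒ out
candidate 5: (m,n)=(-14,-11) → π∥ = -14-11·λ ≈ -40.5563, π⊥ = -14-11·λ' ≈ -9.4437 ∉ [-0.7, 0.7) ⇒ out
candidate 6: (m,n)=(-6,-9) → π∥ = -6-9·λ ≈ -27.7279, π⊥ = -6-9·λ' ≈ -2.2721 ∉ [-0.7, 0.7) ⇒ out
candidate 7: (m,n)=(21,4) → π∥ = 21+4·λ ≈ 30.6569, π⊥ = 21+4·λ' ≈ 19.3431 ∉ [-0.7, 0.7) ⇒ out

3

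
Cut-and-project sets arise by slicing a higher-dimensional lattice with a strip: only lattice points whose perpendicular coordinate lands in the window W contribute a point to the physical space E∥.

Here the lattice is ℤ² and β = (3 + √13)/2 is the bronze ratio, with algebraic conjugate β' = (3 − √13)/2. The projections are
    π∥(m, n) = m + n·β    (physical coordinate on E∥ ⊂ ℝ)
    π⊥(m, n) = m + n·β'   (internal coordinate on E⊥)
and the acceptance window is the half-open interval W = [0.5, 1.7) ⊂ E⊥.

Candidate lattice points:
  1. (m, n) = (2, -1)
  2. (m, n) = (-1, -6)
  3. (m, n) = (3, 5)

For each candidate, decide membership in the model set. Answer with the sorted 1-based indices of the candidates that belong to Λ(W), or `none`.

2, 3

Compute β' = (3−√13)/2 = -0.3028, so π⊥(m,n) = m -0.3028·n.
#1 (2,-1): internal coord 2 + (-1)·β' = +2.3028; +2.3028 ∉ [0.5, 1.7) → out
#2 (-1,-6): internal coord -1 + (-6)·β' = +0.8167; +0.8167 ∈ [0.5, 1.7) → IN Λ
#3 (3,5): internal coord 3 + (5)·β' = +1.4861; +1.4861 ∈ [0.5, 1.7) → IN Λ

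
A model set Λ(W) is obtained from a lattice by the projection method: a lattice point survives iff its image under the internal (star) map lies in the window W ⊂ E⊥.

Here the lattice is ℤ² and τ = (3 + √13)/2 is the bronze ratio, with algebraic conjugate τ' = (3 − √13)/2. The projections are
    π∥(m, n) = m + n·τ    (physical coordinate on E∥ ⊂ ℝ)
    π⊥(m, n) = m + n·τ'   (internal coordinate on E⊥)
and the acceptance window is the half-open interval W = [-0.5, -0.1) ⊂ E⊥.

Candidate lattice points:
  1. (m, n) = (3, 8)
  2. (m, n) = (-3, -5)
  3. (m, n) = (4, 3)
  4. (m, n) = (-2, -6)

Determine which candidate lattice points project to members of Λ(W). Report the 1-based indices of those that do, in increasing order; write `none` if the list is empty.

4

Compute τ' = (3−√13)/2 = -0.3028, so π⊥(m,n) = m -0.3028·n.
candidate 1: (m,n)=(3,8) → π∥ = 3+8·τ ≈ 29.4222, π⊥ = 3+8·τ' ≈ 0.5778 ∉ [-0.5, -0.1) ⇒ out
candidate 2: (m,n)=(-3,-5) → π∥ = -3-5·τ ≈ -19.5139, π⊥ = -3-5·τ' ≈ -1.4861 ∉ [-0.5, -0.1) ⇒ out
candidate 3: (m,n)=(4,3) → π∥ = 4+3·τ ≈ 13.9083, π⊥ = 4+3·τ' ≈ 3.0917 ∉ [-0.5, -0.1) ⇒ out
candidate 4: (m,n)=(-2,-6) → π∥ = -2-6·τ ≈ -21.8167, π⊥ = -2-6·τ' ≈ -0.1833 ∈ [-0.5, -0.1) ⇒ IN Λ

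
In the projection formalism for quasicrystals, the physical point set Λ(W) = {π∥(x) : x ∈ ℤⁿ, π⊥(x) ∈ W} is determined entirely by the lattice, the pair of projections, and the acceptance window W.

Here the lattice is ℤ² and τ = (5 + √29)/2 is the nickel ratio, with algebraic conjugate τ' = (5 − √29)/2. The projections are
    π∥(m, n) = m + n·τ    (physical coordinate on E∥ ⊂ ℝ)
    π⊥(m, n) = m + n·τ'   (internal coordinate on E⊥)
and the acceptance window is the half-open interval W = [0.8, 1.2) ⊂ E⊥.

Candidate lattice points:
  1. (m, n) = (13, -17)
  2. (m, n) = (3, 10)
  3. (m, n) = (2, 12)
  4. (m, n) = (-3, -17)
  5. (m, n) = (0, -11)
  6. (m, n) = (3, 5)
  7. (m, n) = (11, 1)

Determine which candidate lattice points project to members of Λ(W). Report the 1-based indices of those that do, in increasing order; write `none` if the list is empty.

2

Numerically τ ≈ 5.192582 and τ' = −1/τ ≈ -0.192582.
#1 (13,-17): internal coord 13 + (-17)·τ' = +16.273901; +16.273901 ∉ [0.8, 1.2) → out
#2 (3,10): internal coord 3 + (10)·τ' = +1.074176; +1.074176 ∈ [0.8, 1.2) → IN Λ
#3 (2,12): internal coord 2 + (12)·τ' = -0.310989; -0.310989 ∉ [0.8, 1.2) → out
#4 (-3,-17): internal coord -3 + (-17)·τ' = +0.273901; +0.273901 ∉ [0.8, 1.2) → out
#5 (0,-11): internal coord 0 + (-11)·τ' = +2.118406; +2.118406 ∉ [0.8, 1.2) → out
#6 (3,5): internal coord 3 + (5)·τ' = +2.037088; +2.037088 ∉ [0.8, 1.2) → out
#7 (11,1): internal coord 11 + (1)·τ' = +10.807418; +10.807418 ∉ [0.8, 1.2) → out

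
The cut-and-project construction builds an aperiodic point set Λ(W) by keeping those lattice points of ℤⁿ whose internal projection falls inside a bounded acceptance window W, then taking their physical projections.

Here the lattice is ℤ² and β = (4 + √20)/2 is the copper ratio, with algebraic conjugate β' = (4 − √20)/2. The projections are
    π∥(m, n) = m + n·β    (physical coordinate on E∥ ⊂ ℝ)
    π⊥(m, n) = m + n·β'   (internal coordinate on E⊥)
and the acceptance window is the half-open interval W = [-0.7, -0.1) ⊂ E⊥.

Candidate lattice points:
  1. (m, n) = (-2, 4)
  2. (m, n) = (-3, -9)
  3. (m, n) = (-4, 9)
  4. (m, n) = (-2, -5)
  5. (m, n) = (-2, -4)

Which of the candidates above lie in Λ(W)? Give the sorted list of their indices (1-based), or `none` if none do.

Compute β' = (4−√20)/2 = -0.236068, so π⊥(m,n) = m -0.236068·n.
[1] lift (-2,4): star map gives -2.944272; window check -0.7 ≤ -2.944272 < -0.1 is false → out
[2] lift (-3,-9): star map gives -0.875388; window check -0.7 ≤ -0.875388 < -0.1 is false → out
[3] lift (-4,9): star map gives -6.124612; window check -0.7 ≤ -6.124612 < -0.1 is false → out
[4] lift (-2,-5): star map gives -0.819660; window check -0.7 ≤ -0.819660 < -0.1 is false → out
[5] lift (-2,-4): star map gives -1.055728; window check -0.7 ≤ -1.055728 < -0.1 is false → out

none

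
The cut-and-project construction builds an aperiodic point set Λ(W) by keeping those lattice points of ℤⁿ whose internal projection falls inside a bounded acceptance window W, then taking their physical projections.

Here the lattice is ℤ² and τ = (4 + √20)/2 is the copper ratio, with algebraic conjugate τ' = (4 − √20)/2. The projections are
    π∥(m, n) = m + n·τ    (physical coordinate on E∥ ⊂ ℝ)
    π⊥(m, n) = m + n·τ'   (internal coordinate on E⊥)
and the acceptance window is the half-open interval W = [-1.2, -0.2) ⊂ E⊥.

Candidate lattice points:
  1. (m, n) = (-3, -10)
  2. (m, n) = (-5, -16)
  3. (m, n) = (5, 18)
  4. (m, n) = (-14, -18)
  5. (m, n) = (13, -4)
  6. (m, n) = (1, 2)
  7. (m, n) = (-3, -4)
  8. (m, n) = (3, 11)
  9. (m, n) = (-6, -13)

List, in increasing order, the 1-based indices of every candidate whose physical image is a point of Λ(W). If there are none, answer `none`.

1

τ' = (4−√20)/2 ≈ -0.23607.
candidate 1: (m,n)=(-3,-10) → π∥ = -3-10·τ ≈ -45.36068, π⊥ = -3-10·τ' ≈ -0.63932 ∈ [-1.2, -0.2) ⇒ IN Λ
candidate 2: (m,n)=(-5,-16) → π∥ = -5-16·τ ≈ -72.77709, π⊥ = -5-16·τ' ≈ -1.22291 ∉ [-1.2, -0.2) ⇒ out
candidate 3: (m,n)=(5,18) → π∥ = 5+18·τ ≈ 81.24922, π⊥ = 5+18·τ' ≈ 0.75078 ∉ [-1.2, -0.2) ⇒ out
candidate 4: (m,n)=(-14,-18) → π∥ = -14-18·τ ≈ -90.24922, π⊥ = -14-18·τ' ≈ -9.75078 ∉ [-1.2, -0.2) ⇒ out
candidate 5: (m,n)=(13,-4) → π∥ = 13-4·τ ≈ -3.94427, π⊥ = 13-4·τ' ≈ 13.94427 ∉ [-1.2, -0.2) ⇒ out
candidate 6: (m,n)=(1,2) → π∥ = 1+2·τ ≈ 9.47214, π⊥ = 1+2·τ' ≈ 0.52786 ∉ [-1.2, -0.2) ⇒ out
candidate 7: (m,n)=(-3,-4) → π∥ = -3-4·τ ≈ -19.94427, π⊥ = -3-4·τ' ≈ -2.05573 ∉ [-1.2, -0.2) ⇒ out
candidate 8: (m,n)=(3,11) → π∥ = 3+11·τ ≈ 49.59675, π⊥ = 3+11·τ' ≈ 0.40325 ∉ [-1.2, -0.2) ⇒ out
candidate 9: (m,n)=(-6,-13) → π∥ = -6-13·τ ≈ -61.06888, π⊥ = -6-13·τ' ≈ -2.93112 ∉ [-1.2, -0.2) ⇒ out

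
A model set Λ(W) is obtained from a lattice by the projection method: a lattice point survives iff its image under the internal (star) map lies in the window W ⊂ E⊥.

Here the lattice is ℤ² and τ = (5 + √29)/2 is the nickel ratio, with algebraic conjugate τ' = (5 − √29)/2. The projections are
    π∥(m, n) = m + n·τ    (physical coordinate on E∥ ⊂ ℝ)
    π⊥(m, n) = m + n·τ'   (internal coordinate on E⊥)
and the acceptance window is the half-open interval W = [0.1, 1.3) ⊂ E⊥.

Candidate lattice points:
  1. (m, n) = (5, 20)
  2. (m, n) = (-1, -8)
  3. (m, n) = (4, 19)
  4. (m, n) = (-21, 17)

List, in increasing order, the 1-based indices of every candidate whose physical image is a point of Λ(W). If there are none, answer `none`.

1, 2, 3

Numerically τ ≈ 5.192582 and τ' = −1/τ ≈ -0.192582.
candidate 1: (m,n)=(5,20) → π∥ = 5+20·τ ≈ 108.851648, π⊥ = 5+20·τ' ≈ 1.148352 ∈ [0.1, 1.3) ⇒ IN Λ
candidate 2: (m,n)=(-1,-8) → π∥ = -1-8·τ ≈ -42.540659, π⊥ = -1-8·τ' ≈ 0.540659 ∈ [0.1, 1.3) ⇒ IN Λ
candidate 3: (m,n)=(4,19) → π∥ = 4+19·τ ≈ 102.659066, π⊥ = 4+19·τ' ≈ 0.340934 ∈ [0.1, 1.3) ⇒ IN Λ
candidate 4: (m,n)=(-21,17) → π∥ = -21+17·τ ≈ 67.273901, π⊥ = -21+17·τ' ≈ -24.273901 ∉ [0.1, 1.3) ⇒ out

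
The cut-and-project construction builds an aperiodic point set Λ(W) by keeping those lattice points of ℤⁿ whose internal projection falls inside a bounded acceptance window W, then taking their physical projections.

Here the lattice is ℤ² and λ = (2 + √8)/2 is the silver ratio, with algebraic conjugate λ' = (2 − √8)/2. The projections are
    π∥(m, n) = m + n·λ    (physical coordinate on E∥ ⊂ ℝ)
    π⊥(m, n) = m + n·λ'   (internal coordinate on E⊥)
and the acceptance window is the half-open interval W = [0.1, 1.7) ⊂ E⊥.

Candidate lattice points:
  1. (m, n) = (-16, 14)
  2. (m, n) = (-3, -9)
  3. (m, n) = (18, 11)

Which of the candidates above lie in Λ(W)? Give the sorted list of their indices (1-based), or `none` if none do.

λ' = (2−√8)/2 ≈ -0.414214.
candidate 1: (m,n)=(-16,14) → π∥ = -16+14·λ ≈ 17.798990, π⊥ = -16+14·λ' ≈ -21.798990 ∉ [0.1, 1.7) ⇒ out
candidate 2: (m,n)=(-3,-9) → π∥ = -3-9·λ ≈ -24.727922, π⊥ = -3-9·λ' ≈ 0.727922 ∈ [0.1, 1.7) ⇒ IN Λ
candidate 3: (m,n)=(18,11) → π∥ = 18+11·λ ≈ 44.556349, π⊥ = 18+11·λ' ≈ 13.443651 ∉ [0.1, 1.7) ⇒ out

2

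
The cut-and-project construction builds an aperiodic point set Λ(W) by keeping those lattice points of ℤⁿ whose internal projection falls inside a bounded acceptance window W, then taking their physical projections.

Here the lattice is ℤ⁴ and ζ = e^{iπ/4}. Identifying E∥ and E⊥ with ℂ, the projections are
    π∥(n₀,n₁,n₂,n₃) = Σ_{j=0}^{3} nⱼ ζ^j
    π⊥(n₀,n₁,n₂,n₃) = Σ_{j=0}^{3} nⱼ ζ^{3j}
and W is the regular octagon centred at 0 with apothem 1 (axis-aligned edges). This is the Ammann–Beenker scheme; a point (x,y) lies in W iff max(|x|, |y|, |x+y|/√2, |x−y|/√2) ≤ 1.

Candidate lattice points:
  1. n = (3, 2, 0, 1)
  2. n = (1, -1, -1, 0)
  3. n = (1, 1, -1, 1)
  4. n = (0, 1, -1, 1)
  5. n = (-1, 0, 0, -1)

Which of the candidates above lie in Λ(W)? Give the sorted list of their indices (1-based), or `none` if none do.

π⊥(n) = n₀ + n₁ζ³ + n₂ζ⁶ + n₃ζ⁹ where ζ = e^{iπ/4}.
candidate 1: n = (3, 2, 0, 1) → π⊥ ≈ (+2.292893, +2.121320); max(|x|,|y|,|x±y|/√2) = 3.121320 > 1 ⇒ ∉ W
candidate 2: n = (1, -1, -1, 0) → π⊥ ≈ (+1.707107, +0.292893); max(|x|,|y|,|x±y|/√2) = 1.707107 > 1 ⇒ ∉ W
candidate 3: n = (1, 1, -1, 1) → π⊥ ≈ (+1.000000, +2.414214); max(|x|,|y|,|x±y|/√2) = 2.414214 > 1 ⇒ ∉ W
candidate 4: n = (0, 1, -1, 1) → π⊥ ≈ (+0.000000, +2.414214); max(|x|,|y|,|x±y|/√2) = 2.414214 > 1 ⇒ ∉ W
candidate 5: n = (-1, 0, 0, -1) → π⊥ ≈ (-1.707107, -0.707107); max(|x|,|y|,|x±y|/√2) = 1.707107 > 1 ⇒ ∉ W

none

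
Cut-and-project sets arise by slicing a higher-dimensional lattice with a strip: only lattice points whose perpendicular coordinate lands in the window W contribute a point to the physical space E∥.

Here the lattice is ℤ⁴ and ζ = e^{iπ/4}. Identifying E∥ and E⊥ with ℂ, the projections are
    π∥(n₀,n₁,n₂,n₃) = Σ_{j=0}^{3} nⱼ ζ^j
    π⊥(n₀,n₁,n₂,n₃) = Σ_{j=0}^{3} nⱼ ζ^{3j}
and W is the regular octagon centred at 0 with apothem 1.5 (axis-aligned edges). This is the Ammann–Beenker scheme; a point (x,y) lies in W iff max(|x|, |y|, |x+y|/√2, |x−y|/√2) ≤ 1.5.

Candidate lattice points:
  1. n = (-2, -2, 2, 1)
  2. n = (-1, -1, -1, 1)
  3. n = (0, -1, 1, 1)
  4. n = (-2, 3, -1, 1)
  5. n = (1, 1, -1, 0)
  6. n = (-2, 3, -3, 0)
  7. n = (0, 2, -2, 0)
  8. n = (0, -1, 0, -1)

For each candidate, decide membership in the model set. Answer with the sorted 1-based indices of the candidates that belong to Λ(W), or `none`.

2, 8

With ζ = e^{iπ/4} the internal vectors are ζ^0,ζ^3,ζ^6,ζ^9.
candidate 1: n = (-2, -2, 2, 1) → π⊥ ≈ (+0.1213, -2.7071); max(|x|,|y|,|x±y|/√2) = 2.7071 > 1.5 ⇒ ∉ W
candidate 2: n = (-1, -1, -1, 1) → π⊥ ≈ (+0.4142, +1.0000); max(|x|,|y|,|x±y|/√2) = 1.0000 ≤ 1.5 ⇒ ∈ W
candidate 3: n = (0, -1, 1, 1) → π⊥ ≈ (+1.4142, -1.0000); max(|x|,|y|,|x±y|/√2) = 1.7071 > 1.5 ⇒ ∉ W
candidate 4: n = (-2, 3, -1, 1) → π⊥ ≈ (-3.4142, +3.8284); max(|x|,|y|,|x±y|/√2) = 5.1213 > 1.5 ⇒ ∉ W
candidate 5: n = (1, 1, -1, 0) → π⊥ ≈ (+0.2929, +1.7071); max(|x|,|y|,|x±y|/√2) = 1.7071 > 1.5 ⇒ ∉ W
candidate 6: n = (-2, 3, -3, 0) → π⊥ ≈ (-4.1213, +5.1213); max(|x|,|y|,|x±y|/√2) = 6.5355 > 1.5 ⇒ ∉ W
candidate 7: n = (0, 2, -2, 0) → π⊥ ≈ (-1.4142, +3.4142); max(|x|,|y|,|x±y|/√2) = 3.4142 > 1.5 ⇒ ∉ W
candidate 8: n = (0, -1, 0, -1) → π⊥ ≈ (+0.0000, -1.4142); max(|x|,|y|,|x±y|/√2) = 1.4142 ≤ 1.5 ⇒ ∈ W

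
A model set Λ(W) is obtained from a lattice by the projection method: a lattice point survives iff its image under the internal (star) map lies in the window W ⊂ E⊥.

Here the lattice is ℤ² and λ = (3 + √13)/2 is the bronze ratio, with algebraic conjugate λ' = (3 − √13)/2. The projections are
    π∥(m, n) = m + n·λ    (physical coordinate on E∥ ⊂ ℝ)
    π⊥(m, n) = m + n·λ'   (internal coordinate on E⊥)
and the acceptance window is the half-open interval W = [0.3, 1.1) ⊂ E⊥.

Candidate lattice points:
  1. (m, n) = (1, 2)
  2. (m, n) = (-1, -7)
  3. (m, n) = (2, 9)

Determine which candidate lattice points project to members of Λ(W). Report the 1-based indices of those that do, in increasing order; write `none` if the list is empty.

1

Numerically λ ≈ 3.3028 and λ' = −1/λ ≈ -0.3028.
#1 (1,2): internal coord 1 + (2)·λ' = +0.3944; +0.3944 ∈ [0.3, 1.1) → IN Λ
#2 (-1,-7): internal coord -1 + (-7)·λ' = +1.1194; +1.1194 ∉ [0.3, 1.1) → out
#3 (2,9): internal coord 2 + (9)·λ' = -0.7250; -0.7250 ∉ [0.3, 1.1) → out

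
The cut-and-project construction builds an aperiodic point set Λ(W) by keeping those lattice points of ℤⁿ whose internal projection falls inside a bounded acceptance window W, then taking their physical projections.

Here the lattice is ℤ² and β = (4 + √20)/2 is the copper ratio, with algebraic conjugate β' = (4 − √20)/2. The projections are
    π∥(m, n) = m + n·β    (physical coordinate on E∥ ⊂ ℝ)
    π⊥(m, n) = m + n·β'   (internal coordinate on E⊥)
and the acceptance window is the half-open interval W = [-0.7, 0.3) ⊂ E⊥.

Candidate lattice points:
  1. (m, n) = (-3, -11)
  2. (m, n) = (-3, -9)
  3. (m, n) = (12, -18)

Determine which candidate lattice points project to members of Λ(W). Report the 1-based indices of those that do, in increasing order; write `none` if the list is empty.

Numerically β ≈ 4.2361 and β' = −1/β ≈ -0.2361.
#1 (-3,-11): internal coord -3 + (-11)·β' = -0.4033; -0.4033 ∈ [-0.7, 0.3) → IN Λ
#2 (-3,-9): internal coord -3 + (-9)·β' = -0.8754; -0.8754 ∉ [-0.7, 0.3) → out
#3 (12,-18): internal coord 12 + (-18)·β' = +16.2492; +16.2492 ∉ [-0.7, 0.3) → out

1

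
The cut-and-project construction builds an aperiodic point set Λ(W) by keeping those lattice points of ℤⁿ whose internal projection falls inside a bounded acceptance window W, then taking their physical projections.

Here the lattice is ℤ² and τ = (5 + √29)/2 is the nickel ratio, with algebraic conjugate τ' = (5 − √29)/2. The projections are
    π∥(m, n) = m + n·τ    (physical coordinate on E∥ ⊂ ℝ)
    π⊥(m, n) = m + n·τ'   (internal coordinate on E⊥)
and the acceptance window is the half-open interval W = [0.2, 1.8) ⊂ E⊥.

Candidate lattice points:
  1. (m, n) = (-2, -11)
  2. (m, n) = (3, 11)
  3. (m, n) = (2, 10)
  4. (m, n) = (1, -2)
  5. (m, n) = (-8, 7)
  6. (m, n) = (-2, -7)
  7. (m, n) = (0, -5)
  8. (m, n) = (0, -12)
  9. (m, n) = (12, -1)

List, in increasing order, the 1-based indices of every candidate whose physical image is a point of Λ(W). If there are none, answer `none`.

2, 4, 7

Compute τ' = (5−√29)/2 = -0.1926, so π⊥(m,n) = m -0.1926·n.
#1 (-2,-11): internal coord -2 + (-11)·τ' = +0.1184; +0.1184 ∉ [0.2, 1.8) → out
#2 (3,11): internal coord 3 + (11)·τ' = +0.8816; +0.8816 ∈ [0.2, 1.8) → IN Λ
#3 (2,10): internal coord 2 + (10)·τ' = +0.0742; +0.0742 ∉ [0.2, 1.8) → out
#4 (1,-2): internal coord 1 + (-2)·τ' = +1.3852; +1.3852 ∈ [0.2, 1.8) → IN Λ
#5 (-8,7): internal coord -8 + (7)·τ' = -9.3481; -9.3481 ∉ [0.2, 1.8) → out
#6 (-2,-7): internal coord -2 + (-7)·τ' = -0.6519; -0.6519 ∉ [0.2, 1.8) → out
#7 (0,-5): internal coord 0 + (-5)·τ' = +0.9629; +0.9629 ∈ [0.2, 1.8) → IN Λ
#8 (0,-12): internal coord 0 + (-12)·τ' = +2.3110; +2.3110 ∉ [0.2, 1.8) → out
#9 (12,-1): internal coord 12 + (-1)·τ' = +12.1926; +12.1926 ∉ [0.2, 1.8) → out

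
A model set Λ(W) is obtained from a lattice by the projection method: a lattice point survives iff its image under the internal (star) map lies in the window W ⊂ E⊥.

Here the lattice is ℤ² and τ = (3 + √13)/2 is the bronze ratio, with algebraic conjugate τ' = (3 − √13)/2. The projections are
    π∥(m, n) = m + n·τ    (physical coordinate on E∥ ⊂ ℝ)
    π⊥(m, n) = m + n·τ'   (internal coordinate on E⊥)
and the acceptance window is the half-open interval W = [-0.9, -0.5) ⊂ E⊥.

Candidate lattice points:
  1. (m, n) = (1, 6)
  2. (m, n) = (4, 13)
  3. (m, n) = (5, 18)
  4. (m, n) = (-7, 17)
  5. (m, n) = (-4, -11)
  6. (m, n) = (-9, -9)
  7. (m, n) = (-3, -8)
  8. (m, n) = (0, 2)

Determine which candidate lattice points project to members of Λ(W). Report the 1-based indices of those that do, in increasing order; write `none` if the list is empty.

Compute τ' = (3−√13)/2 = -0.30278, so π⊥(m,n) = m -0.30278·n.
candidate 1: (m,n)=(1,6) → π∥ = 1+6·τ ≈ 20.81665, π⊥ = 1+6·τ' ≈ -0.81665 ∈ [-0.9, -0.5) ⇒ IN Λ
candidate 2: (m,n)=(4,13) → π∥ = 4+13·τ ≈ 46.93608, π⊥ = 4+13·τ' ≈ 0.06392 ∉ [-0.9, -0.5) ⇒ out
candidate 3: (m,n)=(5,18) → π∥ = 5+18·τ ≈ 64.44996, π⊥ = 5+18·τ' ≈ -0.44996 ∉ [-0.9, -0.5) ⇒ out
candidate 4: (m,n)=(-7,17) → π∥ = -7+17·τ ≈ 49.14719, π⊥ = -7+17·τ' ≈ -12.14719 ∉ [-0.9, -0.5) ⇒ out
candidate 5: (m,n)=(-4,-11) → π∥ = -4-11·τ ≈ -40.33053, π⊥ = -4-11·τ' ≈ -0.66947 ∈ [-0.9, -0.5) ⇒ IN Λ
candidate 6: (m,n)=(-9,-9) → π∥ = -9-9·τ ≈ -38.72498, π⊥ = -9-9·τ' ≈ -6.27502 ∉ [-0.9, -0.5) ⇒ out
candidate 7: (m,n)=(-3,-8) → π∥ = -3-8·τ ≈ -29.42221, π⊥ = -3-8·τ' ≈ -0.57779 ∈ [-0.9, -0.5) ⇒ IN Λ
candidate 8: (m,n)=(0,2) → π∥ = 0+2·τ ≈ 6.60555, π⊥ = 0+2·τ' ≈ -0.60555 ∈ [-0.9, -0.5) ⇒ IN Λ

1, 5, 7, 8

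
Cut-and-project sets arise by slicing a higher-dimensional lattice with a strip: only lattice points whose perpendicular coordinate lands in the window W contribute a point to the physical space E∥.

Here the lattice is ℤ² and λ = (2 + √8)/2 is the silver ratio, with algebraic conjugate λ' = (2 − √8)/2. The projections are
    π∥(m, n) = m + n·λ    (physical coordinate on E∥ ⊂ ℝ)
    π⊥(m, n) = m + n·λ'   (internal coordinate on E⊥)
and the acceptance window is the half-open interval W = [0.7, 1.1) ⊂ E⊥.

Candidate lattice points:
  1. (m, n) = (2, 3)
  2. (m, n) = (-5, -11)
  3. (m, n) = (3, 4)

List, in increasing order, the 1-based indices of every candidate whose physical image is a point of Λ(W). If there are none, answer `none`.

1

λ' = (2−√8)/2 ≈ -0.41421.
candidate 1: (m,n)=(2,3) → π∥ = 2+3·λ ≈ 9.24264, π⊥ = 2+3·λ' ≈ 0.75736 ∈ [0.7, 1.1) ⇒ IN Λ
candidate 2: (m,n)=(-5,-11) → π∥ = -5-11·λ ≈ -31.55635, π⊥ = -5-11·λ' ≈ -0.44365 ∉ [0.7, 1.1) ⇒ out
candidate 3: (m,n)=(3,4) → π∥ = 3+4·λ ≈ 12.65685, π⊥ = 3+4·λ' ≈ 1.34315 ∉ [0.7, 1.1) ⇒ out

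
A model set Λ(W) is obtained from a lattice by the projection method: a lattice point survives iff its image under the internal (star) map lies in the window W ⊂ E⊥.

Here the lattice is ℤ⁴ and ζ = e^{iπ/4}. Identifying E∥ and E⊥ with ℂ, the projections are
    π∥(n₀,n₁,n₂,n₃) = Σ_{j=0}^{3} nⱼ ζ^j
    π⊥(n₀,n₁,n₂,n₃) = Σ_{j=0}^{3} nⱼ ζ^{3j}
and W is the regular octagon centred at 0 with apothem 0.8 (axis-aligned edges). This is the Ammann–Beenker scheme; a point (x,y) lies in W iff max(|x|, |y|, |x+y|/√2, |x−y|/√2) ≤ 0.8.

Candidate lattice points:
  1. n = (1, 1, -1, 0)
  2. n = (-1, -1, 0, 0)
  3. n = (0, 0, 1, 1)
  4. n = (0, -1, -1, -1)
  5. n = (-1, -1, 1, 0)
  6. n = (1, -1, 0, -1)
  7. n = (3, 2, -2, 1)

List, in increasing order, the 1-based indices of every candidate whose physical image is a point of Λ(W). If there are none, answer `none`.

2, 3, 4

Internal map: ζ^{3j} for j=0..3 gives (1,0), (−√2/2,√2/2), (0,−1), (√2/2,√2/2).
#1 (1, 1, -1, 0): internal (0.2929, 1.7071); octagon support 1.7071 vs apothem 0.8 → ∉ W
#2 (-1, -1, 0, 0): internal (-0.2929, -0.7071); octagon support 0.7071 vs apothem 0.8 → ∈ W
#3 (0, 0, 1, 1): internal (0.7071, -0.2929); octagon support 0.7071 vs apothem 0.8 → ∈ W
#4 (0, -1, -1, -1): internal (0.0000, -0.4142); octagon support 0.4142 vs apothem 0.8 → ∈ W
#5 (-1, -1, 1, 0): internal (-0.2929, -1.7071); octagon support 1.7071 vs apothem 0.8 → ∉ W
#6 (1, -1, 0, -1): internal (1.0000, -1.4142); octagon support 1.7071 vs apothem 0.8 → ∉ W
#7 (3, 2, -2, 1): internal (2.2929, 4.1213); octagon support 4.5355 vs apothem 0.8 → ∉ W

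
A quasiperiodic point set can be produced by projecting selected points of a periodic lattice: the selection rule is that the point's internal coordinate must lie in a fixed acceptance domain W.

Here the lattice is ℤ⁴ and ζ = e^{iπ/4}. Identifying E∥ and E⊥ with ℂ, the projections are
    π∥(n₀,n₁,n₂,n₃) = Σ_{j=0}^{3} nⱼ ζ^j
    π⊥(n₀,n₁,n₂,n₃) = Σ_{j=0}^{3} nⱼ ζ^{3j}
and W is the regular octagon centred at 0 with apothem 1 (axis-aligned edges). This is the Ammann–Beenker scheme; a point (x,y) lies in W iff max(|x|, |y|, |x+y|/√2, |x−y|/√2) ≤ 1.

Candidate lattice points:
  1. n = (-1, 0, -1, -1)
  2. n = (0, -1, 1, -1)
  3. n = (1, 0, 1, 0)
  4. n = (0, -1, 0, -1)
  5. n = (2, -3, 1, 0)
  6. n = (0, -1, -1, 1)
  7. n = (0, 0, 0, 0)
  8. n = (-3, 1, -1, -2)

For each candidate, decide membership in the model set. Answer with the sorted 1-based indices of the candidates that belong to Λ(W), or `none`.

7

With ζ = e^{iπ/4} the internal vectors are ζ^0,ζ^3,ζ^6,ζ^9.
#1 (-1, 0, -1, -1): internal (-1.707107, 0.292893); octagon support 1.707107 vs apothem 1 → ∉ W
#2 (0, -1, 1, -1): internal (0.000000, -2.414214); octagon support 2.414214 vs apothem 1 → ∉ W
#3 (1, 0, 1, 0): internal (1.000000, -1.000000); octagon support 1.414214 vs apothem 1 → ∉ W
#4 (0, -1, 0, -1): internal (0.000000, -1.414214); octagon support 1.414214 vs apothem 1 → ∉ W
#5 (2, -3, 1, 0): internal (4.121320, -3.121320); octagon support 5.121320 vs apothem 1 → ∉ W
#6 (0, -1, -1, 1): internal (1.414214, 1.000000); octagon support 1.707107 vs apothem 1 → ∉ W
#7 (0, 0, 0, 0): internal (0.000000, 0.000000); octagon support 0.000000 vs apothem 1 → ∈ W
#8 (-3, 1, -1, -2): internal (-5.121320, 0.292893); octagon support 5.121320 vs apothem 1 → ∉ W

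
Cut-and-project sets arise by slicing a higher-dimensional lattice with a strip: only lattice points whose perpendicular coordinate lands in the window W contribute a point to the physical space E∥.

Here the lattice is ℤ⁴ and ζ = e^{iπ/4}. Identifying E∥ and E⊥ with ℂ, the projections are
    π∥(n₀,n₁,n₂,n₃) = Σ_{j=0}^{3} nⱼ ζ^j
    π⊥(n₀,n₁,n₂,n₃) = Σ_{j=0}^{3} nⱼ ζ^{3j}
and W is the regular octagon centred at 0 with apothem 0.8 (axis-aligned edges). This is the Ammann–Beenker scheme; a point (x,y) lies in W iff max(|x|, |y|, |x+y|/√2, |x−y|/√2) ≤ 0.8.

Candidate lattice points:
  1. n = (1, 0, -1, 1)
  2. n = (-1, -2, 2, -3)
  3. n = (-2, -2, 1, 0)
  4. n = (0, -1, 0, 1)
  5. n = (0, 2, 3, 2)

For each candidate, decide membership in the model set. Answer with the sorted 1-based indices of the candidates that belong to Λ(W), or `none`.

π⊥(n) = n₀ + n₁ζ³ + n₂ζ⁶ + n₃ζ⁹ where ζ = e^{iπ/4}.
#1 (1, 0, -1, 1): internal (1.70711, 1.70711); octagon support 2.41421 vs apothem 0.8 → ∉ W
#2 (-1, -2, 2, -3): internal (-1.70711, -5.53553); octagon support 5.53553 vs apothem 0.8 → ∉ W
#3 (-2, -2, 1, 0): internal (-0.58579, -2.41421); octagon support 2.41421 vs apothem 0.8 → ∉ W
#4 (0, -1, 0, 1): internal (1.41421, 0.00000); octagon support 1.41421 vs apothem 0.8 → ∉ W
#5 (0, 2, 3, 2): internal (0.00000, -0.17157); octagon support 0.17157 vs apothem 0.8 → ∈ W

5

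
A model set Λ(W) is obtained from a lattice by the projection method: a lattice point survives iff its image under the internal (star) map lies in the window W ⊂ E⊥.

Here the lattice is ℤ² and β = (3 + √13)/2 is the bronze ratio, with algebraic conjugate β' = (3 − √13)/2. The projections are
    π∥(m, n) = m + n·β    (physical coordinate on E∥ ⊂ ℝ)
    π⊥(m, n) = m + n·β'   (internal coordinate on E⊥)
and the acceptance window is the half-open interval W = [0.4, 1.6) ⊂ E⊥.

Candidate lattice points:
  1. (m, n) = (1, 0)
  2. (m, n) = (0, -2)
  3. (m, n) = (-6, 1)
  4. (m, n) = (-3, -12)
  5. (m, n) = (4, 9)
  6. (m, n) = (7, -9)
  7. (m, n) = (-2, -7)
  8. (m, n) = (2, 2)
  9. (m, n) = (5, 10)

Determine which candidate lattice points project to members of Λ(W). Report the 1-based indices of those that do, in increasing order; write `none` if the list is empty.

1, 2, 4, 5, 8

Numerically β ≈ 3.30278 and β' = −1/β ≈ -0.30278.
[1] lift (1,0): star map gives 1.00000; window check 0.4 ≤ 1.00000 < 1.6 is true → IN Λ
[2] lift (0,-2): star map gives 0.60555; window check 0.4 ≤ 0.60555 < 1.6 is true → IN Λ
[3] lift (-6,1): star map gives -6.30278; window check 0.4 ≤ -6.30278 < 1.6 is false → out
[4] lift (-3,-12): star map gives 0.63331; window check 0.4 ≤ 0.63331 < 1.6 is true → IN Λ
[5] lift (4,9): star map gives 1.27502; window check 0.4 ≤ 1.27502 < 1.6 is true → IN Λ
[6] lift (7,-9): star map gives 9.72498; window check 0.4 ≤ 9.72498 < 1.6 is false → out
[7] lift (-2,-7): star map gives 0.11943; window check 0.4 ≤ 0.11943 < 1.6 is false → out
[8] lift (2,2): star map gives 1.39445; window check 0.4 ≤ 1.39445 < 1.6 is true → IN Λ
[9] lift (5,10): star map gives 1.97224; window check 0.4 ≤ 1.97224 < 1.6 is false → out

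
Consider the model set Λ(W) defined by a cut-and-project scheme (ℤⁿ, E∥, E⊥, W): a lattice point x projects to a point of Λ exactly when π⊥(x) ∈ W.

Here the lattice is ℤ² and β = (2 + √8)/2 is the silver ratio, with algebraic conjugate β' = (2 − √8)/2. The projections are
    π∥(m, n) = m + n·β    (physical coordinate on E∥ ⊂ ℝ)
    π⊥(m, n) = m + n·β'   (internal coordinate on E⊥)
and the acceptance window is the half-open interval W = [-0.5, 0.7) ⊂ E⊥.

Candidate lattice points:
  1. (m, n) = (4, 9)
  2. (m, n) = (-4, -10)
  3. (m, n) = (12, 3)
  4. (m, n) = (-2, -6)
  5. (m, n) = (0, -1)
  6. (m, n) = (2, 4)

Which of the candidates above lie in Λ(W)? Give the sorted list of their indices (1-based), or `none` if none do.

Compute β' = (2−√8)/2 = -0.41421, so π⊥(m,n) = m -0.41421·n.
#1 (4,9): internal coord 4 + (9)·β' = +0.27208; +0.27208 ∈ [-0.5, 0.7) → IN Λ
#2 (-4,-10): internal coord -4 + (-10)·β' = +0.14214; +0.14214 ∈ [-0.5, 0.7) → IN Λ
#3 (12,3): internal coord 12 + (3)·β' = +10.75736; +10.75736 ∉ [-0.5, 0.7) → out
#4 (-2,-6): internal coord -2 + (-6)·β' = +0.48528; +0.48528 ∈ [-0.5, 0.7) → IN Λ
#5 (0,-1): internal coord 0 + (-1)·β' = +0.41421; +0.41421 ∈ [-0.5, 0.7) → IN Λ
#6 (2,4): internal coord 2 + (4)·β' = +0.34315; +0.34315 ∈ [-0.5, 0.7) → IN Λ

1, 2, 4, 5, 6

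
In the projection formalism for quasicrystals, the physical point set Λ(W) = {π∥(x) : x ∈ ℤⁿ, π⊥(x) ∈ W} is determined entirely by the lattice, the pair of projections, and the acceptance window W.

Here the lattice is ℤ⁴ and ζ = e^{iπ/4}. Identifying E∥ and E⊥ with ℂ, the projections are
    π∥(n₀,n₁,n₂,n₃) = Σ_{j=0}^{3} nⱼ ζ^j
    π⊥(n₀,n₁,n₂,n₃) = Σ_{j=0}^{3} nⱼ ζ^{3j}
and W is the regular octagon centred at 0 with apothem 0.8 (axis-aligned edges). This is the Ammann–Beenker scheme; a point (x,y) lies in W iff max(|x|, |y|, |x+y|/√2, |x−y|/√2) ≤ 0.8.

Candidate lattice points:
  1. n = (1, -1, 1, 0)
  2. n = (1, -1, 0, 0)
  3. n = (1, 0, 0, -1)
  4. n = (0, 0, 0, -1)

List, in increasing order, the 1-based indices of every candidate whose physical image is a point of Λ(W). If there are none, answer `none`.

3

π⊥(n) = n₀ + n₁ζ³ + n₂ζ⁶ + n₃ζ⁹ where ζ = e^{iπ/4}.
candidate 1: n = (1, -1, 1, 0) → π⊥ ≈ (+1.70711, -1.70711); max(|x|,|y|,|x±y|/√2) = 2.41421 > 0.8 ⇒ ∉ W
candidate 2: n = (1, -1, 0, 0) → π⊥ ≈ (+1.70711, -0.70711); max(|x|,|y|,|x±y|/√2) = 1.70711 > 0.8 ⇒ ∉ W
candidate 3: n = (1, 0, 0, -1) → π⊥ ≈ (+0.29289, -0.70711); max(|x|,|y|,|x±y|/√2) = 0.70711 ≤ 0.8 ⇒ ∈ W
candidate 4: n = (0, 0, 0, -1) → π⊥ ≈ (-0.70711, -0.70711); max(|x|,|y|,|x±y|/√2) = 1.00000 > 0.8 ⇒ ∉ W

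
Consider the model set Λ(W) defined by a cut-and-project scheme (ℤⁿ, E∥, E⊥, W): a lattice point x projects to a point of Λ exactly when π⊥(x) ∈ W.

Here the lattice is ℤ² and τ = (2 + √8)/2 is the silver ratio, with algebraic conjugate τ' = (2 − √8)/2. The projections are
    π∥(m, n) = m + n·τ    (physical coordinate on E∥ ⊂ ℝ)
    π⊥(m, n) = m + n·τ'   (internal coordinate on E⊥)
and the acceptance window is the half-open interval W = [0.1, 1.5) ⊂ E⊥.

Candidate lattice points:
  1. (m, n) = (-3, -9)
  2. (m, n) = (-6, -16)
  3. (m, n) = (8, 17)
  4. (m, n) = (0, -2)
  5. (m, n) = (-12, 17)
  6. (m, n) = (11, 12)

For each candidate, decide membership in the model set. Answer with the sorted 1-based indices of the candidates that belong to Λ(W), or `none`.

1, 2, 3, 4

Compute τ' = (2−√8)/2 = -0.41421, so π⊥(m,n) = m -0.41421·n.
candidate 1: (m,n)=(-3,-9) → π∥ = -3-9·τ ≈ -24.72792, π⊥ = -3-9·τ' ≈ 0.72792 ∈ [0.1, 1.5) ⇒ IN Λ
candidate 2: (m,n)=(-6,-16) → π∥ = -6-16·τ ≈ -44.62742, π⊥ = -6-16·τ' ≈ 0.62742 ∈ [0.1, 1.5) ⇒ IN Λ
candidate 3: (m,n)=(8,17) → π∥ = 8+17·τ ≈ 49.04163, π⊥ = 8+17·τ' ≈ 0.95837 ∈ [0.1, 1.5) ⇒ IN Λ
candidate 4: (m,n)=(0,-2) → π∥ = 0-2·τ ≈ -4.82843, π⊥ = 0-2·τ' ≈ 0.82843 ∈ [0.1, 1.5) ⇒ IN Λ
candidate 5: (m,n)=(-12,17) → π∥ = -12+17·τ ≈ 29.04163, π⊥ = -12+17·τ' ≈ -19.04163 ∉ [0.1, 1.5) ⇒ out
candidate 6: (m,n)=(11,12) → π∥ = 11+12·τ ≈ 39.97056, π⊥ = 11+12·τ' ≈ 6.02944 ∉ [0.1, 1.5) ⇒ out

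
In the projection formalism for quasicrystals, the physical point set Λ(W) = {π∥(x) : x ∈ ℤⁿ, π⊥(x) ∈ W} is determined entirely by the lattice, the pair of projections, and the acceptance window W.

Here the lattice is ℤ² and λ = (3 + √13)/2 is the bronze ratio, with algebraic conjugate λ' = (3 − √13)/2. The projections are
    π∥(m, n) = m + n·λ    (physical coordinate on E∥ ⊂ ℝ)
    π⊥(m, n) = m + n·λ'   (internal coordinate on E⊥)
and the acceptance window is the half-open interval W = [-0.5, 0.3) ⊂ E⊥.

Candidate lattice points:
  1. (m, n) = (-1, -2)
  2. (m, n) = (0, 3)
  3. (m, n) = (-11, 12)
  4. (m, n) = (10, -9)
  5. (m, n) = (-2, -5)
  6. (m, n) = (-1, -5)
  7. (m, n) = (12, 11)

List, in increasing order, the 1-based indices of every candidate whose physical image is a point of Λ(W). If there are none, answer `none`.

Compute λ' = (3−√13)/2 = -0.30278, so π⊥(m,n) = m -0.30278·n.
candidate 1: (m,n)=(-1,-2) → π∥ = -1-2·λ ≈ -7.60555, π⊥ = -1-2·λ' ≈ -0.39445 ∈ [-0.5, 0.3) ⇒ IN Λ
candidate 2: (m,n)=(0,3) → π∥ = 0+3·λ ≈ 9.90833, π⊥ = 0+3·λ' ≈ -0.90833 ∉ [-0.5, 0.3) ⇒ out
candidate 3: (m,n)=(-11,12) → π∥ = -11+12·λ ≈ 28.63331, π⊥ = -11+12·λ' ≈ -14.63331 ∉ [-0.5, 0.3) ⇒ out
candidate 4: (m,n)=(10,-9) → π∥ = 10-9·λ ≈ -19.72498, π⊥ = 10-9·λ' ≈ 12.72498 ∉ [-0.5, 0.3) ⇒ out
candidate 5: (m,n)=(-2,-5) → π∥ = -2-5·λ ≈ -18.51388, π⊥ = -2-5·λ' ≈ -0.48612 ∈ [-0.5, 0.3) ⇒ IN Λ
candidate 6: (m,n)=(-1,-5) → π∥ = -1-5·λ ≈ -17.51388, π⊥ = -1-5·λ' ≈ 0.51388 ∉ [-0.5, 0.3) ⇒ out
candidate 7: (m,n)=(12,11) → π∥ = 12+11·λ ≈ 48.33053, π⊥ = 12+11·λ' ≈ 8.66947 ∉ [-0.5, 0.3) ⇒ out

1, 5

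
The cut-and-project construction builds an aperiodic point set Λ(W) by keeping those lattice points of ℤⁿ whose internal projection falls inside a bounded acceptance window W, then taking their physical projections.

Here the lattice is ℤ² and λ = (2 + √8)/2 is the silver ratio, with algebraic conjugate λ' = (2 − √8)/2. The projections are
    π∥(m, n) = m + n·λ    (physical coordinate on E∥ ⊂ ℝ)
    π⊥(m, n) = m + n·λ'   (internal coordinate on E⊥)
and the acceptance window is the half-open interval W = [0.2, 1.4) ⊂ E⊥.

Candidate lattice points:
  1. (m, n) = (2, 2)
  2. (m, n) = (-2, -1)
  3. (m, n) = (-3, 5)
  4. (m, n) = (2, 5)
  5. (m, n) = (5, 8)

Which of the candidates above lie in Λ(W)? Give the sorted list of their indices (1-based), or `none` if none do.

λ' = (2−√8)/2 ≈ -0.4142.
[1] lift (2,2): star map gives 1.1716; window check 0.2 ≤ 1.1716 < 1.4 is true → IN Λ
[2] lift (-2,-1): star map gives -1.5858; window check 0.2 ≤ -1.5858 < 1.4 is false → out
[3] lift (-3,5): star map gives -5.0711; window check 0.2 ≤ -5.0711 < 1.4 is false → out
[4] lift (2,5): star map gives -0.0711; window check 0.2 ≤ -0.0711 < 1.4 is false → out
[5] lift (5,8): star map gives 1.6863; window check 0.2 ≤ 1.6863 < 1.4 is false → out

1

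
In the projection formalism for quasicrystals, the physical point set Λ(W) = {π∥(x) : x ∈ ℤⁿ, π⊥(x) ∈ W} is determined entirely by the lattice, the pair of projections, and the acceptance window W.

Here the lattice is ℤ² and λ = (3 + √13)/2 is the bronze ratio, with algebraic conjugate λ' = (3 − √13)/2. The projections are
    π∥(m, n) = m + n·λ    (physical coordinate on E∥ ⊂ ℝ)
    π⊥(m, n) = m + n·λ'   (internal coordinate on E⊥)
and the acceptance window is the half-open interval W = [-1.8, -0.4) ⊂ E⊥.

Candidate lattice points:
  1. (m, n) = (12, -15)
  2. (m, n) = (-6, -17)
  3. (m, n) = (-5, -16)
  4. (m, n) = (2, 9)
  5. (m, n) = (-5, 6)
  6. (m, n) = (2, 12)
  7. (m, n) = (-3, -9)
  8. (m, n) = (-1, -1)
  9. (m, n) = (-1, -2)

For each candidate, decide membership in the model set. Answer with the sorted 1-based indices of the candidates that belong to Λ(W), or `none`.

Numerically λ ≈ 3.3028 and λ' = −1/λ ≈ -0.3028.
[1] lift (12,-15): star map gives 16.5416; window check -1.8 ≤ 16.5416 < -0.4 is false → out
[2] lift (-6,-17): star map gives -0.8528; window check -1.8 ≤ -0.8528 < -0.4 is true → IN Λ
[3] lift (-5,-16): star map gives -0.1556; window check -1.8 ≤ -0.1556 < -0.4 is false → out
[4] lift (2,9): star map gives -0.7250; window check -1.8 ≤ -0.7250 < -0.4 is true → IN Λ
[5] lift (-5,6): star map gives -6.8167; window check -1.8 ≤ -6.8167 < -0.4 is false → out
[6] lift (2,12): star map gives -1.6333; window check -1.8 ≤ -1.6333 < -0.4 is true → IN Λ
[7] lift (-3,-9): star map gives -0.2750; window check -1.8 ≤ -0.2750 < -0.4 is false → out
[8] lift (-1,-1): star map gives -0.6972; window check -1.8 ≤ -0.6972 < -0.4 is true → IN Λ
[9] lift (-1,-2): star map gives -0.3944; window check -1.8 ≤ -0.3944 < -0.4 is false → out

2, 4, 6, 8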